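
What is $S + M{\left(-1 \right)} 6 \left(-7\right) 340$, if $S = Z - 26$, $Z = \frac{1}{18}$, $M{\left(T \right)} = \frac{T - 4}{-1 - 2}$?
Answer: $- \frac{428867}{18} \approx -23826.0$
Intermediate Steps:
$M{\left(T \right)} = \frac{4}{3} - \frac{T}{3}$ ($M{\left(T \right)} = \frac{-4 + T}{-3} = \left(-4 + T\right) \left(- \frac{1}{3}\right) = \frac{4}{3} - \frac{T}{3}$)
$Z = \frac{1}{18} \approx 0.055556$
$S = - \frac{467}{18}$ ($S = \frac{1}{18} - 26 = - \frac{467}{18} \approx -25.944$)
$S + M{\left(-1 \right)} 6 \left(-7\right) 340 = - \frac{467}{18} + \left(\frac{4}{3} - - \frac{1}{3}\right) 6 \left(-7\right) 340 = - \frac{467}{18} + \left(\frac{4}{3} + \frac{1}{3}\right) 6 \left(-7\right) 340 = - \frac{467}{18} + \frac{5}{3} \cdot 6 \left(-7\right) 340 = - \frac{467}{18} + 10 \left(-7\right) 340 = - \frac{467}{18} - 23800 = - \frac{428867}{18}$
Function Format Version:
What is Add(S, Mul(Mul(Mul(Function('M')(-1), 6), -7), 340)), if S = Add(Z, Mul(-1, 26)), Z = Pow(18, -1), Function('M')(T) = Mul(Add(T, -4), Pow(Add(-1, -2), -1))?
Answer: Rational(-428867, 18) ≈ -23826.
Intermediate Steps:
Function('M')(T) = Add(Rational(4, 3), Mul(Rational(-1, 3), T)) (Function('M')(T) = Mul(Add(-4, T), Pow(-3, -1)) = Mul(Add(-4, T), Rational(-1, 3)) = Add(Rational(4, 3), Mul(Rational(-1, 3), T)))
Z = Rational(1, 18) ≈ 0.055556
S = Rational(-467, 18) (S = Add(Rational(1, 18), Mul(-1, 26)) = Add(Rational(1, 18), -26) = Rational(-467, 18) ≈ -25.944)
Add(S, Mul(Mul(Mul(Function('M')(-1), 6), -7), 340)) = Add(Rational(-467, 18), Mul(Mul(Mul(Add(Rational(4, 3), Mul(Rational(-1, 3), -1)), 6), -7), 340)) = Add(Rational(-467, 18), Mul(Mul(Mul(Add(Rational(4, 3), Rational(1, 3)), 6), -7), 340)) = Add(Rational(-467, 18), Mul(Mul(Mul(Rational(5, 3), 6), -7), 340)) = Add(Rational(-467, 18), Mul(Mul(10, -7), 340)) = Add(Rational(-467, 18), Mul(-70, 340)) = Add(Rational(-467, 18), -23800) = Rational(-428867, 18)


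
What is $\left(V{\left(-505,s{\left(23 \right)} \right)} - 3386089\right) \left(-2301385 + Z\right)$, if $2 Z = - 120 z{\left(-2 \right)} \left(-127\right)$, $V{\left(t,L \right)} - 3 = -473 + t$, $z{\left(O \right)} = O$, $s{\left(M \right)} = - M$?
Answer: $7846557139000$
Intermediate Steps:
$V{\left(t,L \right)} = -470 + t$ ($V{\left(t,L \right)} = 3 + \left(-473 + t\right) = -470 + t$)
$Z = -15240$ ($Z = \frac{\left(-120\right) \left(-2\right) \left(-127\right)}{2} = \frac{240 \left(-127\right)}{2} = \frac{1}{2} \left(-30480\right) = -15240$)
$\left(V{\left(-505,s{\left(23 \right)} \right)} - 3386089\right) \left(-2301385 + Z\right) = \left(\left(-470 - 505\right) - 3386089\right) \left(-2301385 - 15240\right) = \left(-975 - 3386089\right) \left(-2316625\right) = \left(-3387064\right) \left(-2316625\right) = 7846557139000$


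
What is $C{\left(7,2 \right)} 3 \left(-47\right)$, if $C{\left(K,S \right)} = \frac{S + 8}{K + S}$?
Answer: $- \frac{470}{3} \approx -156.67$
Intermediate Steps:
$C{\left(K,S \right)} = \frac{8 + S}{K + S}$
$C{\left(7,2 \right)} 3 \left(-47\right) = \frac{8 + 2}{7 + 2} \cdot 3 \left(-47\right) = \frac{1}{9} \cdot 10 \cdot 3 \left(-47\right) = \frac{10}{9} \cdot 3 \left(-47\right) = \frac{10}{3} \left(-47\right) = - \frac{470}{3}$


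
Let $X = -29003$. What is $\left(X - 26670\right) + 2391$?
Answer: $-53282$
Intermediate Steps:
$\left(X - 26670\right) + 2391 = \left(-29003 - 26670\right) + 2391 = -55673 + 2391 = -53282$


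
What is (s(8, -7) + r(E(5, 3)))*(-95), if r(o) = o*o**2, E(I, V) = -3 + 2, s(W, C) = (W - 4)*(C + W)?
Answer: -285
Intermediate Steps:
s(W, C) = (-4 + W)*(C + W)
E(I, V) = -1
r(o) = o**3
(s(8, -7) + r(E(5, 3)))*(-95) = ((8**2 - 4*(-7) - 4*8 - 7*8) + (-1)**3)*(-95) = ((64 + 28 - 32 - 56) - 1)*(-95) = (4 - 1)*(-95) = 3*(-95) = -285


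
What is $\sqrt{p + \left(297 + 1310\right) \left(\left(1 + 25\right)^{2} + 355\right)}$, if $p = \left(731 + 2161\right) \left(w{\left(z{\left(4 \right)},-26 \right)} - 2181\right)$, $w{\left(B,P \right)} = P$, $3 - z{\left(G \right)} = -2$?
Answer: $i \sqrt{4725827} \approx 2173.9 i$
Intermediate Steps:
$z{\left(G \right)} = 5$ ($z{\left(G \right)} = 3 - -2 = 3 + 2 = 5$)
$p = -6382644$ ($p = \left(731 + 2161\right) \left(-26 - 2181\right) = 2892 \left(-2207\right) = -6382644$)
$\sqrt{p + \left(297 + 1310\right) \left(\left(1 + 25\right)^{2} + 355\right)} = \sqrt{-6382644 + \left(297 + 1310\right) \left(\left(1 + 25\right)^{2} + 355\right)} = \sqrt{-6382644 + 1607 \left(26^{2} + 355\right)} = \sqrt{-6382644 + 1607 \left(676 + 355\right)} = \sqrt{-6382644 + 1607 \cdot 1031} = \sqrt{-6382644 + 1656817} = \sqrt{-4725827} = i \sqrt{4725827}$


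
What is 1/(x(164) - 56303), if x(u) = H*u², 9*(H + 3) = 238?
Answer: 9/5168329 ≈ 1.7414e-6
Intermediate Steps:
H = 211/9 (H = -3 + (⅑)*238 = -3 + 238/9 = 211/9 ≈ 23.444)
x(u) = 211*u²/9
1/(x(164) - 56303) = 1/((211/9)*164² - 56303) = 1/((211/9)*26896 - 56303) = 1/(5675056/9 - 56303) = 1/(5168329/9) = 9/5168329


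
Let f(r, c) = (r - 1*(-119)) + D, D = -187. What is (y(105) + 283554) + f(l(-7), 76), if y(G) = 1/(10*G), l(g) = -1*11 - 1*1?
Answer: 297647701/1050 ≈ 2.8347e+5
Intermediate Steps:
l(g) = -12 (l(g) = -11 - 1 = -12)
f(r, c) = -68 + r (f(r, c) = (r - 1*(-119)) - 187 = (r + 119) - 187 = (119 + r) - 187 = -68 + r)
y(G) = 1/(10*G)
(y(105) + 283554) + f(l(-7), 76) = ((1/10)/105 + 283554) + (-68 - 12) = ((1/10)*(1/105) + 283554) - 80 = (1/1050 + 283554) - 80 = 297731701/1050 - 80 = 297647701/1050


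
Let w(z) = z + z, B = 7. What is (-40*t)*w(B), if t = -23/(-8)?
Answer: -1610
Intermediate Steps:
w(z) = 2*z
t = 23/8 (t = -23*(-1/8) = 23/8 ≈ 2.8750)
(-40*t)*w(B) = (-40*23/8)*(2*7) = -115*14 = -1610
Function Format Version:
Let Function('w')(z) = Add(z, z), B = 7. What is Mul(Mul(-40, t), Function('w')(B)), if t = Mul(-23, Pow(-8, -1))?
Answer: -1610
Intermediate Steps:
Function('w')(z) = Mul(2, z)
t = Rational(23, 8) (t = Mul(-23, Rational(-1, 8)) = Rational(23, 8) ≈ 2.8750)
Mul(Mul(-40, t), Function('w')(B)) = Mul(Mul(-40, Rational(23, 8)), Mul(2, 7)) = Mul(-115, 14) = -1610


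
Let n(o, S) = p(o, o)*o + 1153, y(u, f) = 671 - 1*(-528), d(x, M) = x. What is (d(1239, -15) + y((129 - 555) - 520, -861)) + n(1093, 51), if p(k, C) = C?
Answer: 1198240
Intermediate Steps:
y(u, f) = 1199 (y(u, f) = 671 + 528 = 1199)
n(o, S) = 1153 + o² (n(o, S) = o*o + 1153 = o² + 1153 = 1153 + o²)
(d(1239, -15) + y((129 - 555) - 520, -861)) + n(1093, 51) = (1239 + 1199) + (1153 + 1093²) = 2438 + (1153 + 1194649) = 2438 + 1195802 = 1198240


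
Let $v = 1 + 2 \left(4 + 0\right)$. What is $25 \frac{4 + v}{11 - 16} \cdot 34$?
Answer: $-2210$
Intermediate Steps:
$v = 9$ ($v = 1 + 2 \cdot 4 = 1 + 8 = 9$)
$25 \frac{4 + v}{11 - 16} \cdot 34 = 25 \frac{4 + 9}{11 - 16} \cdot 34 = 25 \frac{13}{-5} \cdot 34 = 25 \cdot 13 \left(- \frac{1}{5}\right) 34 = 25 \left(- \frac{13}{5}\right) 34 = \left(-65\right) 34 = -2210$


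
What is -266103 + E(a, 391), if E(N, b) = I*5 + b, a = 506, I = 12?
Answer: -265652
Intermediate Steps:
E(N, b) = 60 + b (E(N, b) = 12*5 + b = 60 + b)
-266103 + E(a, 391) = -266103 + (60 + 391) = -266103 + 451 = -265652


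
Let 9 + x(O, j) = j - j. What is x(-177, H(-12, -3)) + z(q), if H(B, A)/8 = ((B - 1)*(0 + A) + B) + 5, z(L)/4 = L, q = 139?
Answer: 547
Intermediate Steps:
z(L) = 4*L
H(B, A) = 40 + 8*B + 8*A*(-1 + B) (H(B, A) = 8*(((B - 1)*(0 + A) + B) + 5) = 8*(((-1 + B)*A + B) + 5) = 8*((A*(-1 + B) + B) + 5) = 8*((B + A*(-1 + B)) + 5) = 8*(5 + B + A*(-1 + B)) = 40 + 8*B + 8*A*(-1 + B))
x(O, j) = -9 (x(O, j) = -9 + (j - j) = -9 + 0 = -9)
x(-177, H(-12, -3)) + z(q) = -9 + 4*139 = -9 + 556 = 547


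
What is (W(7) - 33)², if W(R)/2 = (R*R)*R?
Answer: 426409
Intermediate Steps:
W(R) = 2*R³ (W(R) = 2*((R*R)*R) = 2*(R²*R) = 2*R³)
(W(7) - 33)² = (2*7³ - 33)² = (2*343 - 33)² = (686 - 33)² = 653² = 426409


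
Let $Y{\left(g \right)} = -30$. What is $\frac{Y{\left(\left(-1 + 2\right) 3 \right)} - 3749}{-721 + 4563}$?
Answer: $- \frac{3779}{3842} \approx -0.9836$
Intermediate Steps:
$\frac{Y{\left(\left(-1 + 2\right) 3 \right)} - 3749}{-721 + 4563} = \frac{-30 - 3749}{-721 + 4563} = - \frac{3779}{3842}$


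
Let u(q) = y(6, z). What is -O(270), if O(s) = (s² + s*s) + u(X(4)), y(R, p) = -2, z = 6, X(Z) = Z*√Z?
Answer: -145798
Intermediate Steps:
X(Z) = Z^(3/2)
u(q) = -2
O(s) = -2 + 2*s² (O(s) = (s² + s*s) - 2 = (s² + s²) - 2 = 2*s² - 2 = -2 + 2*s²)
-O(270) = -(-2 + 2*270²) = -(-2 + 2*72900) = -(-2 + 145800) = -1*145798 = -145798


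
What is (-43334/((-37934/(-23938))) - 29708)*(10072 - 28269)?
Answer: 19691633923554/18967 ≈ 1.0382e+9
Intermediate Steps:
(-43334/((-37934/(-23938))) - 29708)*(10072 - 28269) = (-43334/((-37934*(-1/23938))) - 29708)*(-18197) = (-43334/18967/11969 - 29708)*(-18197) = (-43334*11969/18967 - 29708)*(-18197) = (-518664646/18967 - 29708)*(-18197) = -1082136282/18967*(-18197) = 19691633923554/18967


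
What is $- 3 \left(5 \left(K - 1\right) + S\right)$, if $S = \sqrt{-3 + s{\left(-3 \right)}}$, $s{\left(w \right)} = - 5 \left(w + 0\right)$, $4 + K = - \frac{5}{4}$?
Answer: $\frac{375}{4} - 6 \sqrt{3} \approx 83.358$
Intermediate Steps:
$K = - \frac{21}{4}$ ($K = -4 - \frac{5}{4} = - \frac{21}{4} \approx -5.25$)
$s{\left(w \right)} = - 5 w$
$S = 2 \sqrt{3}$ ($S = \sqrt{-3 - -15} = \sqrt{-3 + 15} = \sqrt{12} = 2 \sqrt{3} \approx 3.4641$)
$- 3 \left(5 \left(K - 1\right) + S\right) = - 3 \left(5 \left(- \frac{21}{4} - 1\right) + 2 \sqrt{3}\right) = - 3 \left(5 \left(- \frac{25}{4}\right) + 2 \sqrt{3}\right) = - 3 \left(- \frac{125}{4} + 2 \sqrt{3}\right) = \frac{375}{4} - 6 \sqrt{3}$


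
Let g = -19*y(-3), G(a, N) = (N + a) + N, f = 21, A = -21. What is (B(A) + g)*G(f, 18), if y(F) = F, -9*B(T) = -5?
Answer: 9842/3 ≈ 3280.7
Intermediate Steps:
B(T) = 5/9 (B(T) = -⅑*(-5) = 5/9)
G(a, N) = a + 2*N
g = 57 (g = -19*(-3) = 57)
(B(A) + g)*G(f, 18) = (5/9 + 57)*(21 + 2*18) = 518*(21 + 36)/9 = (518/9)*57 = 9842/3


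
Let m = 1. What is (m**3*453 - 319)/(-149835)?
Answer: -134/149835 ≈ -0.00089432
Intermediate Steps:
(m**3*453 - 319)/(-149835) = (1**3*453 - 319)/(-149835) = (1*453 - 319)*(-1/149835) = (453 - 319)*(-1/149835) = 134*(-1/149835) = -134/149835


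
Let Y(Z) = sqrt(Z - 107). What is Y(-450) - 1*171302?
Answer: -171302 + I*sqrt(557) ≈ -1.713e+5 + 23.601*I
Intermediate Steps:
Y(Z) = sqrt(-107 + Z)
Y(-450) - 1*171302 = sqrt(-107 - 450) - 1*171302 = sqrt(-557) - 171302 = I*sqrt(557) - 171302 = -171302 + I*sqrt(557)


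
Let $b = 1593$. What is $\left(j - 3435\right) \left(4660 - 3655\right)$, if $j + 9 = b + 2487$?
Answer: $639180$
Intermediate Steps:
$j = 4071$ ($j = -9 + \left(1593 + 2487\right) = -9 + 4080 = 4071$)
$\left(j - 3435\right) \left(4660 - 3655\right) = \left(4071 - 3435\right) \left(4660 - 3655\right) = 636 \cdot 1005 = 639180$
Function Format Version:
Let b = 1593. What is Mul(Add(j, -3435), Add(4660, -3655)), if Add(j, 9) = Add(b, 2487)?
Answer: 639180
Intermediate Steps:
j = 4071 (j = Add(-9, Add(1593, 2487)) = Add(-9, 4080) = 4071)
Mul(Add(j, -3435), Add(4660, -3655)) = Mul(Add(4071, -3435), Add(4660, -3655)) = Mul(636, 1005) = 639180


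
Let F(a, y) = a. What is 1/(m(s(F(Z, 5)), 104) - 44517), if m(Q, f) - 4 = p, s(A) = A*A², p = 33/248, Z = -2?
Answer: -248/11039191 ≈ -2.2465e-5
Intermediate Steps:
p = 33/248 (p = 33*(1/248) = 33/248 ≈ 0.13306)
s(A) = A³
m(Q, f) = 1025/248 (m(Q, f) = 4 + 33/248 = 1025/248)
1/(m(s(F(Z, 5)), 104) - 44517) = 1/(1025/248 - 44517) = 1/(-11039191/248) = -248/11039191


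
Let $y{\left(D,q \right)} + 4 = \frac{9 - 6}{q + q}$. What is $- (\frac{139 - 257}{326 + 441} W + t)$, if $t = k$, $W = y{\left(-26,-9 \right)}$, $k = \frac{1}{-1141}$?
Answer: $- \frac{28486}{44499} \approx -0.64015$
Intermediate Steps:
$k = - \frac{1}{1141} \approx -0.00087642$
$y{\left(D,q \right)} = -4 + \frac{3}{2 q}$ ($y{\left(D,q \right)} = -4 + \frac{9 - 6}{q + q} = -4 + \frac{3}{2 q}$)
$W = - \frac{25}{6}$ ($W = -4 + \frac{3}{2 \left(-9\right)} = -4 + \frac{3}{2} \left(- \frac{1}{9}\right) = -4 - \frac{1}{6} = - \frac{25}{6} \approx -4.1667$)
$t = - \frac{1}{1141} \approx -0.00087642$
$- (\frac{139 - 257}{326 + 441} W + t) = - (\frac{139 - 257}{326 + 441} \left(- \frac{25}{6}\right) - \frac{1}{1141}) = - (- \frac{118}{767} \left(- \frac{25}{6}\right) - \frac{1}{1141}) = - (\left(-118\right) \frac{1}{767} \left(- \frac{25}{6}\right) - \frac{1}{1141}) = - (\left(- \frac{2}{13}\right) \left(- \frac{25}{6}\right) - \frac{1}{1141}) = - (\frac{25}{39} - \frac{1}{1141}) = \left(-1\right) \frac{28486}{44499} = - \frac{28486}{44499}$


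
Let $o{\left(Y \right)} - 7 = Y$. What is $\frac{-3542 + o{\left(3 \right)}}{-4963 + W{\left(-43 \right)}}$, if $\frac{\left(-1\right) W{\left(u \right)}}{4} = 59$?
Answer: $\frac{3532}{5199} \approx 0.67936$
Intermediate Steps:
$W{\left(u \right)} = -236$ ($W{\left(u \right)} = \left(-4\right) 59 = -236$)
$o{\left(Y \right)} = 7 + Y$
$\frac{-3542 + o{\left(3 \right)}}{-4963 + W{\left(-43 \right)}} = \frac{-3542 + \left(7 + 3\right)}{-4963 - 236} = \frac{-3542 + 10}{-5199} = \left(-3532\right) \left(- \frac{1}{5199}\right) = \frac{3532}{5199}$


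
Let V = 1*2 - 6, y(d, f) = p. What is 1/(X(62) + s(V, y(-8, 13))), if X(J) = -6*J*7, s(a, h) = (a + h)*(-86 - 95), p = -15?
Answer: 1/835 ≈ 0.0011976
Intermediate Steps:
y(d, f) = -15
V = -4 (V = 2 - 6 = -4)
s(a, h) = -181*a - 181*h (s(a, h) = (a + h)*(-181) = -181*a - 181*h)
X(J) = -42*J
1/(X(62) + s(V, y(-8, 13))) = 1/(-42*62 + (-181*(-4) - 181*(-15))) = 1/(-2604 + (724 + 2715)) = 1/(-2604 + 3439) = 1/835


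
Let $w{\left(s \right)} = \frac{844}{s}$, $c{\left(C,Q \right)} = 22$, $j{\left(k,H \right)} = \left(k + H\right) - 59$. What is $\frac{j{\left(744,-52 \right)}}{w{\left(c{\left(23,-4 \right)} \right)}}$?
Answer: $\frac{33}{2} \approx 16.5$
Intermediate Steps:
$j{\left(k,H \right)} = -59 + H + k$ ($j{\left(k,H \right)} = \left(H + k\right) - 59 = -59 + H + k$)
$\frac{j{\left(744,-52 \right)}}{w{\left(c{\left(23,-4 \right)} \right)}} = \frac{-59 - 52 + 744}{844 \cdot \frac{1}{22}} = \frac{633}{844 \cdot \frac{1}{22}} = \frac{633}{\frac{422}{11}} = 633 \cdot \frac{11}{422} = \frac{33}{2}$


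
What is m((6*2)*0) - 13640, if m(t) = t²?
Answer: -13640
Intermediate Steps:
m((6*2)*0) - 13640 = ((6*2)*0)² - 13640 = (12*0)² - 13640 = 0² - 13640 = 0 - 13640 = -13640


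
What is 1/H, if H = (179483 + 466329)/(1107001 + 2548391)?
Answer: 913848/161453 ≈ 5.6601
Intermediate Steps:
H = 161453/913848 (H = 645812/3655392 = 645812*(1/3655392) = 161453/913848 ≈ 0.17667)
1/H = 1/(161453/913848) = 913848/161453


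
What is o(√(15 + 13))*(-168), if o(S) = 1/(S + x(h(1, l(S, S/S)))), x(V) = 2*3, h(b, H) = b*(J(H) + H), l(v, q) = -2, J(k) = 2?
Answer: -126 + 42*√7 ≈ -14.878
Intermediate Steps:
h(b, H) = b*(2 + H)
x(V) = 6
o(S) = 1/(6 + S) (o(S) = 1/(S + 6) = 1/(6 + S))
o(√(15 + 13))*(-168) = -168/(6 + √(15 + 13)) = -168/(6 + √28) = -168/(6 + 2*√7)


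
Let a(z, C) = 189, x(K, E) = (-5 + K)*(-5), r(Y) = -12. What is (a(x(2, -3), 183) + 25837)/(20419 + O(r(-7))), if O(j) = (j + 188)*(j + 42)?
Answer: 26026/25699 ≈ 1.0127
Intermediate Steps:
x(K, E) = 25 - 5*K
O(j) = (42 + j)*(188 + j) (O(j) = (188 + j)*(42 + j) = (42 + j)*(188 + j))
(a(x(2, -3), 183) + 25837)/(20419 + O(r(-7))) = (189 + 25837)/(20419 + (7896 + (-12)**2 + 230*(-12))) = 26026/(20419 + (7896 + 144 - 2760)) = 26026/(20419 + 5280) = 26026/25699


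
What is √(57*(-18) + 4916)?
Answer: √3890 ≈ 62.370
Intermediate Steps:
√(57*(-18) + 4916) = √(-1026 + 4916) = √3890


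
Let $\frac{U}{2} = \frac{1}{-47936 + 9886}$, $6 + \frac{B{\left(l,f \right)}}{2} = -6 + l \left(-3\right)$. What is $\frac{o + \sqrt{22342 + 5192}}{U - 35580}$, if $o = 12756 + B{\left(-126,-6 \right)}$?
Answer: $- \frac{256609200}{676909501} - \frac{19025 \sqrt{27534}}{676909501} \approx -0.38375$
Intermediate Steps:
$B{\left(l,f \right)} = -24 - 6 l$ ($B{\left(l,f \right)} = -12 + 2 \left(-6 + l \left(-3\right)\right) = -12 + 2 \left(-6 - 3 l\right) = -12 - \left(12 + 6 l\right) = -24 - 6 l$)
$U = - \frac{1}{19025}$ ($U = \frac{2}{-47936 + 9886} = \frac{2}{-38050} = 2 \left(- \frac{1}{38050}\right) = - \frac{1}{19025} \approx -5.2562 \cdot 10^{-5}$)
$o = 13488$ ($o = 12756 - -732 = 12756 + \left(-24 + 756\right) = 12756 + 732 = 13488$)
$\frac{o + \sqrt{22342 + 5192}}{U - 35580} = \frac{13488 + \sqrt{22342 + 5192}}{- \frac{1}{19025} - 35580} = \frac{13488 + \sqrt{27534}}{- \frac{676909501}{19025}} = \left(13488 + \sqrt{27534}\right) \left(- \frac{19025}{676909501}\right) = - \frac{256609200}{676909501} - \frac{19025 \sqrt{27534}}{676909501}$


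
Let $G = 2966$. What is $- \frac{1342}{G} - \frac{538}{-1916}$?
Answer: $- \frac{243891}{1420714} \approx -0.17167$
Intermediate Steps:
$- \frac{1342}{G} - \frac{538}{-1916} = - \frac{1342}{2966} - \frac{538}{-1916} = \left(-1342\right) \frac{1}{2966} - - \frac{269}{958} = - \frac{671}{1483} + \frac{269}{958} = - \frac{243891}{1420714}$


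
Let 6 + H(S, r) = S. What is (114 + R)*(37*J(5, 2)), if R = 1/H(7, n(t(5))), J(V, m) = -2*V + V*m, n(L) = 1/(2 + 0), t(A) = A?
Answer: 0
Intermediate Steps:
n(L) = 1/2
H(S, r) = -6 + S
R = 1 (R = 1/(-6 + 7) = 1/1 = 1)
(114 + R)*(37*J(5, 2)) = (114 + 1)*(37*(5*(-2 + 2))) = 115*(37*(5*0)) = 115*(37*0) = 115*0 = 0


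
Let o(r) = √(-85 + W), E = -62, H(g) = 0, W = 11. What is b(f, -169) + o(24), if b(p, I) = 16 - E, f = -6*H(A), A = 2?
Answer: 78 + I*√74 ≈ 78.0 + 8.6023*I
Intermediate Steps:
f = 0 (f = -6*0 = 0)
o(r) = I*√74 (o(r) = √(-85 + 11) = √(-74) = I*√74)
b(p, I) = 78 (b(p, I) = 16 - 1*(-62) = 16 + 62 = 78)
b(f, -169) + o(24) = 78 + I*√74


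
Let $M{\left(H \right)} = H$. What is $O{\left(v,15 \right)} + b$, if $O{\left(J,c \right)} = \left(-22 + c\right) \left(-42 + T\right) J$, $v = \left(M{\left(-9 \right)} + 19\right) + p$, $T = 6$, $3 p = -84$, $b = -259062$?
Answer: $-263598$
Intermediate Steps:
$p = -28$ ($p = \frac{1}{3} \left(-84\right) = -28$)
$v = -18$ ($v = \left(-9 + 19\right) - 28 = 10 - 28 = -18$)
$O{\left(J,c \right)} = J \left(792 - 36 c\right)$ ($O{\left(J,c \right)} = \left(-22 + c\right) \left(-42 + 6\right) J = \left(-22 + c\right) \left(-36\right) J = \left(792 - 36 c\right) J = J \left(792 - 36 c\right)$)
$O{\left(v,15 \right)} + b = 36 \left(-18\right) \left(22 - 15\right) - 259062 = 36 \left(-18\right) 7 - 259062 = -4536 - 259062 = -263598$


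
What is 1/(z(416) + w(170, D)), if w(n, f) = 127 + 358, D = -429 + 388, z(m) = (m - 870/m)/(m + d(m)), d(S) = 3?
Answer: 87152/42354813 ≈ 0.0020577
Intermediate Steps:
z(m) = (m - 870/m)/(3 + m) (z(m) = (m - 870/m)/(m + 3) = (m - 870/m)/(3 + m))
D = -41
w(n, f) = 485
1/(z(416) + w(170, D)) = 1/((-870 + 416²)/(416*(3 + 416)) + 485) = 1/((1/416)*(-870 + 173056)/419 + 485) = 1/((1/416)*(1/419)*172186 + 485) = 1/(86093/87152 + 485) = 1/(42354813/87152) = 87152/42354813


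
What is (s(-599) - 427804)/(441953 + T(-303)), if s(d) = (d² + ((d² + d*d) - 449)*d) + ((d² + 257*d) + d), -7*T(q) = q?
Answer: -3006075737/3093974 ≈ -971.59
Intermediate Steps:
T(q) = -q/7
s(d) = 2*d² + 258*d + d*(-449 + 2*d²) (s(d) = (d² + ((d² + d²) - 449)*d) + (d² + 258*d) = (d² + (2*d² - 449)*d) + (d² + 258*d) = (d² + (-449 + 2*d²)*d) + (d² + 258*d) = (d² + d*(-449 + 2*d²)) + (d² + 258*d) = 2*d² + 258*d + d*(-449 + 2*d²))
(s(-599) - 427804)/(441953 + T(-303)) = (-599*(-191 + 2*(-599) + 2*(-599)²) - 427804)/(441953 - ⅐*(-303)) = (-599*(-191 - 1198 + 2*358801) - 427804)/(441953 + 303/7) = (-599*(-191 - 1198 + 717602) - 427804)/(3093974/7) = (-599*716213 - 427804)*(7/3093974) = (-429011587 - 427804)*(7/3093974) = -429439391*7/3093974 = -3006075737/3093974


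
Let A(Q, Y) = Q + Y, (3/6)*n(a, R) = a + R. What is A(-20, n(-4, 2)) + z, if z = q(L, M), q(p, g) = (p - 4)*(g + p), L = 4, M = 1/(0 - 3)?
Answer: -24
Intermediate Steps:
n(a, R) = 2*R + 2*a (n(a, R) = 2*(a + R) = 2*(R + a) = 2*R + 2*a)
M = -⅓ (M = 1/(-3) = -⅓ ≈ -0.33333)
q(p, g) = (-4 + p)*(g + p)
z = 0 (z = 4² - 4*(-⅓) - 4*4 - ⅓*4 = 16 + 4/3 - 16 - 4/3 = 0)
A(-20, n(-4, 2)) + z = (-20 + (2*2 + 2*(-4))) + 0 = (-20 + (4 - 8)) + 0 = (-20 - 4) + 0 = -24 + 0 = -24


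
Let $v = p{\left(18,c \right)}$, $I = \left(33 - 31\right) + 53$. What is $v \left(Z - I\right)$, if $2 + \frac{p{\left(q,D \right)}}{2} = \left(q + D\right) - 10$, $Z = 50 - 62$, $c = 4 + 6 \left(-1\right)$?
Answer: $-536$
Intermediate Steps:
$c = -2$ ($c = 4 - 6 = -2$)
$Z = -12$
$I = 55$ ($I = 2 + 53 = 55$)
$p{\left(q,D \right)} = -24 + 2 D + 2 q$ ($p{\left(q,D \right)} = -4 + 2 \left(\left(q + D\right) - 10\right) = -4 + 2 \left(\left(D + q\right) - 10\right) = -4 + 2 \left(-10 + D + q\right) = -4 + \left(-20 + 2 D + 2 q\right) = -24 + 2 D + 2 q$)
$v = 8$ ($v = -24 + 2 \left(-2\right) + 2 \cdot 18 = -24 - 4 + 36 = 8$)
$v \left(Z - I\right) = 8 \left(-12 - 55\right) = 8 \left(-67\right) = -536$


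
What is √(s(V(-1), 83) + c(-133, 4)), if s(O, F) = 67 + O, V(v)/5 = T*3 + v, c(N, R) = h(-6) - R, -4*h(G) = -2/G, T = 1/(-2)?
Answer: 11*√15/6 ≈ 7.1005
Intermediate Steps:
T = -½ ≈ -0.50000
h(G) = 1/(2*G) (h(G) = -(-1)/(2*G) = 1/(2*G))
c(N, R) = -1/12 - R (c(N, R) = (½)/(-6) - R = (½)*(-⅙) - R = -1/12 - R)
V(v) = -15/2 + 5*v (V(v) = 5*(-½*3 + v) = 5*(-3/2 + v) = -15/2 + 5*v)
√(s(V(-1), 83) + c(-133, 4)) = √((67 + (-15/2 + 5*(-1))) + (-1/12 - 1*4)) = √((67 + (-15/2 - 5)) + (-1/12 - 4)) = √((67 - 25/2) - 49/12) = √(109/2 - 49/12) = √(605/12) = 11*√15/6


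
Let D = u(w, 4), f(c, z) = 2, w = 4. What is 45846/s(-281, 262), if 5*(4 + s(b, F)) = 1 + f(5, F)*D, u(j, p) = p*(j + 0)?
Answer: 229230/13 ≈ 17633.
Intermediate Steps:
u(j, p) = j*p (u(j, p) = p*j = j*p)
D = 16 (D = 4*4 = 16)
s(b, F) = 13/5 (s(b, F) = -4 + (1 + 2*16)/5 = -4 + (1 + 32)/5 = -4 + (⅕)*33 = -4 + 33/5 = 13/5)
45846/s(-281, 262) = 45846/(13/5) = 45846*(5/13) = 229230/13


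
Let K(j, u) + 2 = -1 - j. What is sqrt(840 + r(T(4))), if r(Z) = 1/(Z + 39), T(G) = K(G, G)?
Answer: sqrt(53762)/8 ≈ 28.983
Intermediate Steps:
K(j, u) = -3 - j (K(j, u) = -2 + (-1 - j) = -3 - j)
T(G) = -3 - G
r(Z) = 1/(39 + Z)
sqrt(840 + r(T(4))) = sqrt(840 + 1/(39 + (-3 - 1*4))) = sqrt(840 + 1/(39 + (-3 - 4))) = sqrt(840 + 1/(39 - 7)) = sqrt(840 + 1/32) = sqrt(26881/32) = sqrt(53762)/8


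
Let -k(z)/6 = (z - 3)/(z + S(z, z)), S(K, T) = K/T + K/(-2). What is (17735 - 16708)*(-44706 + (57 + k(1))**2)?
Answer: -41573987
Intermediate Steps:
S(K, T) = -K/2 + K/T (S(K, T) = K/T + K*(-1/2) = K/T - K/2 = -K/2 + K/T)
k(z) = -6*(-3 + z)/(1 + z/2) (k(z) = -6*(z - 3)/(z + (-z/2 + z/z)) = -6*(-3 + z)/(z + (-z/2 + 1)) = -6*(-3 + z)/(z + (1 - z/2)) = -6*(-3 + z)/(1 + z/2))
(17735 - 16708)*(-44706 + (57 + k(1))**2) = (17735 - 16708)*(-44706 + (57 + 12*(3 - 1*1)/(2 + 1))**2) = 1027*(-44706 + (57 + 12*(3 - 1)/3)**2) = 1027*(-44706 + (57 + 12*(1/3)*2)**2) = 1027*(-44706 + (57 + 8)**2) = 1027*(-44706 + 65**2) = 1027*(-44706 + 4225) = 1027*(-40481) = -41573987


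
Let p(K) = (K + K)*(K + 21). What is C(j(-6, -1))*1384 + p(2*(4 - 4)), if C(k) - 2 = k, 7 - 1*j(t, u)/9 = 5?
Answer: 27680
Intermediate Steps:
j(t, u) = 18 (j(t, u) = 63 - 9*5 = 63 - 45 = 18)
p(K) = 2*K*(21 + K) (p(K) = (2*K)*(21 + K) = 2*K*(21 + K))
C(k) = 2 + k
C(j(-6, -1))*1384 + p(2*(4 - 4)) = (2 + 18)*1384 + 2*(2*(4 - 4))*(21 + 2*(4 - 4)) = 20*1384 + 2*(2*0)*(21 + 2*0) = 27680 + 2*0*(21 + 0) = 27680 + 2*0*21 = 27680 + 0 = 27680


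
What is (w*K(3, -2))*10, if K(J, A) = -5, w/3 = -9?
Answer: 1350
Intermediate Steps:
w = -27 (w = 3*(-9) = -27)
(w*K(3, -2))*10 = -27*(-5)*10 = 135*10 = 1350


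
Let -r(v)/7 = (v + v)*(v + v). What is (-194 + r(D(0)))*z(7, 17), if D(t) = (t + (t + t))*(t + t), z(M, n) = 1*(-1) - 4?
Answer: 970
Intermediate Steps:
z(M, n) = -5 (z(M, n) = -1 - 4 = -5)
D(t) = 6*t**2 (D(t) = (t + 2*t)*(2*t) = (3*t)*(2*t) = 6*t**2)
r(v) = -28*v**2 (r(v) = -7*(v + v)*(v + v) = -7*2*v*2*v = -28*v**2)
(-194 + r(D(0)))*z(7, 17) = (-194 - 28*(6*0**2)**2)*(-5) = (-194 - 28*(6*0)**2)*(-5) = (-194 - 28*0**2)*(-5) = (-194 - 28*0)*(-5) = (-194 + 0)*(-5) = -194*(-5) = 970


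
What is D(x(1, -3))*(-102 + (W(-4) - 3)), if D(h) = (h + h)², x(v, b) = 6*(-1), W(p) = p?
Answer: -15696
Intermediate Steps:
x(v, b) = -6
D(h) = 4*h² (D(h) = (2*h)² = 4*h²)
D(x(1, -3))*(-102 + (W(-4) - 3)) = (4*(-6)²)*(-102 + (-4 - 3)) = (4*36)*(-102 - 7) = 144*(-109) = -15696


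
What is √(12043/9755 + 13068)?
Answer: √1243668686165/9755 ≈ 114.32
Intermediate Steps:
√(12043/9755 + 13068) = √(127490383/9755) = √1243668686165/9755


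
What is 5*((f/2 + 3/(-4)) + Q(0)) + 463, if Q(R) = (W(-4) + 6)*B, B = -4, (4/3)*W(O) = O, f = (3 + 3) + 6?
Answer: 1717/4 ≈ 429.25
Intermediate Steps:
f = 12 (f = 6 + 6 = 12)
W(O) = 3*O/4
Q(R) = -12 (Q(R) = ((3/4)*(-4) + 6)*(-4) = (-3 + 6)*(-4) = 3*(-4) = -12)
5*((f/2 + 3/(-4)) + Q(0)) + 463 = 5*((12/2 + 3/(-4)) - 12) + 463 = 5*((12*(1/2) + 3*(-1/4)) - 12) + 463 = 5*((6 - 3/4) - 12) + 463 = 5*(21/4 - 12) + 463 = 5*(-27/4) + 463 = -135/4 + 463 = 1717/4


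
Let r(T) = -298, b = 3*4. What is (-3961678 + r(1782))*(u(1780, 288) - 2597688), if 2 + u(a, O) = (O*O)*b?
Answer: 6348519787312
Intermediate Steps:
b = 12
u(a, O) = -2 + 12*O² (u(a, O) = -2 + (O*O)*12 = -2 + O²*12 = -2 + 12*O²)
(-3961678 + r(1782))*(u(1780, 288) - 2597688) = (-3961678 - 298)*((-2 + 12*288²) - 2597688) = -3961976*((-2 + 12*82944) - 2597688) = -3961976*((-2 + 995328) - 2597688) = -3961976*(995326 - 2597688) = -3961976*(-1602362) = 6348519787312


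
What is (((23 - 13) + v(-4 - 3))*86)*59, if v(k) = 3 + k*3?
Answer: -40592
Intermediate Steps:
v(k) = 3 + 3*k
(((23 - 13) + v(-4 - 3))*86)*59 = (((23 - 13) + (3 + 3*(-4 - 3)))*86)*59 = ((10 + (3 + 3*(-7)))*86)*59 = ((10 + (3 - 21))*86)*59 = ((10 - 18)*86)*59 = -8*86*59 = -688*59 = -40592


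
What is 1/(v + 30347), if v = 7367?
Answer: 1/37714 ≈ 2.6515e-5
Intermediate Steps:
1/(v + 30347) = 1/(7367 + 30347) = 1/37714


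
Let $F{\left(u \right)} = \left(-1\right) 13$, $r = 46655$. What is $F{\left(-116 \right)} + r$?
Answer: $46642$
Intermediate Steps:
$F{\left(u \right)} = -13$
$F{\left(-116 \right)} + r = -13 + 46655 = 46642$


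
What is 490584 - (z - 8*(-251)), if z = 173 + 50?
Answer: 488353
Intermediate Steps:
z = 223
490584 - (z - 8*(-251)) = 490584 - (223 - 8*(-251)) = 490584 - (223 + 2008) = 490584 - 1*2231 = 490584 - 2231 = 488353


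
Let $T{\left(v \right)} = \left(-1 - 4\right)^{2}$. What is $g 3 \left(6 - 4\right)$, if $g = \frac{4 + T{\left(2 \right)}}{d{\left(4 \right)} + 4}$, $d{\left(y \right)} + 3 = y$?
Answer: $\frac{174}{5} \approx 34.8$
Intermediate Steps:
$T{\left(v \right)} = 25$ ($T{\left(v \right)} = \left(-5\right)^{2} = 25$)
$d{\left(y \right)} = -3 + y$
$g = \frac{29}{5}$ ($g = \frac{4 + 25}{\left(-3 + 4\right) + 4} = \frac{29}{1 + 4} = \frac{29}{5} \approx 5.8$)
$g 3 \left(6 - 4\right) = \frac{29 \cdot 3 \left(6 - 4\right)}{5} = \frac{29 \cdot 3 \cdot 2}{5} = \frac{29}{5} \cdot 6 = \frac{174}{5}$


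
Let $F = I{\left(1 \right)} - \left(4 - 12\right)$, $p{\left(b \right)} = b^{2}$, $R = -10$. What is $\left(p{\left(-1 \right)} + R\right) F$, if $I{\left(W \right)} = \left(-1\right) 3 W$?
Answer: $-45$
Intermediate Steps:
$I{\left(W \right)} = - 3 W$
$F = 5$ ($F = \left(-3\right) 1 - \left(4 - 12\right) = -3 - \left(4 - 12\right) = -3 - -8 = -3 + 8 = 5$)
$\left(p{\left(-1 \right)} + R\right) F = \left(\left(-1\right)^{2} - 10\right) 5 = \left(1 - 10\right) 5 = \left(-9\right) 5 = -45$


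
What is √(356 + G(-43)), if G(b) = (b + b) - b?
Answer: √313 ≈ 17.692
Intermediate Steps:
G(b) = b (G(b) = 2*b - b = b)
√(356 + G(-43)) = √(356 - 43) = √313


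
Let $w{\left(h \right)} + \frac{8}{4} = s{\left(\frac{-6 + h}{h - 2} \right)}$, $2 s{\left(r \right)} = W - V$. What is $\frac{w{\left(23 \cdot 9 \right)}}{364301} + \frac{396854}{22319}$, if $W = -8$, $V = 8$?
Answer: $\frac{144574085864}{8130834019} \approx 17.781$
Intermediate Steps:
$s{\left(r \right)} = -8$ ($s{\left(r \right)} = \frac{-8 - 8}{2} = \frac{1}{2} \left(-16\right) = -8$)
$w{\left(h \right)} = -10$ ($w{\left(h \right)} = -2 - 8 = -10$)
$\frac{w{\left(23 \cdot 9 \right)}}{364301} + \frac{396854}{22319} = - \frac{10}{364301} + \frac{396854}{22319} = \frac{144574085864}{8130834019}$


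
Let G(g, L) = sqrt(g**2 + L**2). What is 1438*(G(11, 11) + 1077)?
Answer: 1548726 + 15818*sqrt(2) ≈ 1.5711e+6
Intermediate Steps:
G(g, L) = sqrt(L**2 + g**2)
1438*(G(11, 11) + 1077) = 1438*(sqrt(11**2 + 11**2) + 1077) = 1438*(sqrt(121 + 121) + 1077) = 1438*(sqrt(242) + 1077) = 1438*(11*sqrt(2) + 1077) = 1438*(1077 + 11*sqrt(2)) = 1548726 + 15818*sqrt(2)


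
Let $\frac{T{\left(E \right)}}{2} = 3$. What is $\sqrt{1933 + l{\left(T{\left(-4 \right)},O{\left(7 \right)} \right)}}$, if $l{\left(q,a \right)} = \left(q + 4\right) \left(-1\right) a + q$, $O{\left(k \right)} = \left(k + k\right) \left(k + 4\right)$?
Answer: $\sqrt{399} \approx 19.975$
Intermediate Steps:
$O{\left(k \right)} = 2 k \left(4 + k\right)$
$T{\left(E \right)} = 6$ ($T{\left(E \right)} = 2 \cdot 3 = 6$)
$l{\left(q,a \right)} = q + a \left(-4 - q\right)$ ($l{\left(q,a \right)} = \left(4 + q\right) \left(-1\right) a + q = \left(-4 - q\right) a + q = a \left(-4 - q\right) + q = q + a \left(-4 - q\right)$)
$\sqrt{1933 + l{\left(T{\left(-4 \right)},O{\left(7 \right)} \right)}} = \sqrt{1933 - \left(-6 + 2 \cdot 7 \left(4 + 7\right) 6 + 4 \cdot 2 \cdot 7 \left(4 + 7\right)\right)} = \sqrt{1933 - \left(-6 + 2 \cdot 7 \cdot 11 \cdot 6 + 4 \cdot 2 \cdot 7 \cdot 11\right)} = \sqrt{1933 - \left(610 + 924\right)} = \sqrt{1933 - 1534} = \sqrt{399}$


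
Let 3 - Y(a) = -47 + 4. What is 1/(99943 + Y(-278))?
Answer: 1/99989 ≈ 1.0001e-5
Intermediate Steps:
Y(a) = 46 (Y(a) = 3 - (-47 + 4) = 3 - 1*(-43) = 3 + 43 = 46)
1/(99943 + Y(-278)) = 1/(99943 + 46) = 1/99989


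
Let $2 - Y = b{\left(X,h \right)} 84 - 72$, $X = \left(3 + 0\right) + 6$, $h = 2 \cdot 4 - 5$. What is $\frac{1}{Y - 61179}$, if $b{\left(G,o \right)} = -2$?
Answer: $- \frac{1}{60937} \approx -1.641 \cdot 10^{-5}$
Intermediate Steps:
$h = 3$ ($h = 8 - 5 = 3$)
$X = 9$ ($X = 3 + 6 = 9$)
$Y = 242$ ($Y = 2 - \left(\left(-2\right) 84 - 72\right) = 2 - \left(-168 - 72\right) = 2 - -240 = 2 + 240 = 242$)
$\frac{1}{Y - 61179} = \frac{1}{242 - 61179} = \frac{1}{-60937} = - \frac{1}{60937}$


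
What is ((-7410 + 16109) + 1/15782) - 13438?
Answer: -74790897/15782 ≈ -4739.0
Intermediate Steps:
((-7410 + 16109) + 1/15782) - 13438 = (8699 + 1/15782) - 13438 = 137287619/15782 - 13438 = -74790897/15782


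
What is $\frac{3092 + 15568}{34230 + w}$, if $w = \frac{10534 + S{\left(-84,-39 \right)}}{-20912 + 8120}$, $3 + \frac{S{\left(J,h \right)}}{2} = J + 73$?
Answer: $\frac{39783120}{72976609} \approx 0.54515$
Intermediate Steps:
$S{\left(J,h \right)} = 140 + 2 J$ ($S{\left(J,h \right)} = -6 + 2 \left(J + 73\right) = -6 + 2 \left(73 + J\right) = -6 + \left(146 + 2 J\right) = 140 + 2 J$)
$w = - \frac{1751}{2132}$ ($w = \frac{10534 + \left(140 + 2 \left(-84\right)\right)}{-20912 + 8120} = \frac{10534 + \left(140 - 168\right)}{-12792} = \left(10534 - 28\right) \left(- \frac{1}{12792}\right) = 10506 \left(- \frac{1}{12792}\right) = - \frac{1751}{2132} \approx -0.82129$)
$\frac{3092 + 15568}{34230 + w} = \frac{3092 + 15568}{34230 - \frac{1751}{2132}} = \frac{18660}{\frac{72976609}{2132}} = 18660 \cdot \frac{2132}{72976609} = \frac{39783120}{72976609}$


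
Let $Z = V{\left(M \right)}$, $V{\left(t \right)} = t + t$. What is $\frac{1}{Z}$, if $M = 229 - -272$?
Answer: $\frac{1}{1002} \approx 0.000998$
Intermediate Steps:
$M = 501$ ($M = 229 + 272 = 501$)
$V{\left(t \right)} = 2 t$
$Z = 1002$ ($Z = 2 \cdot 501 = 1002$)
$\frac{1}{Z} = \frac{1}{1002}$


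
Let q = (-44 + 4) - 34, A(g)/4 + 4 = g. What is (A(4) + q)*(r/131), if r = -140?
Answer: 10360/131 ≈ 79.084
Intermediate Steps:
A(g) = -16 + 4*g
q = -74 (q = -40 - 34 = -74)
(A(4) + q)*(r/131) = ((-16 + 4*4) - 74)*(-140/131) = ((-16 + 16) - 74)*(-140*1/131) = (0 - 74)*(-140/131) = -74*(-140/131) = 10360/131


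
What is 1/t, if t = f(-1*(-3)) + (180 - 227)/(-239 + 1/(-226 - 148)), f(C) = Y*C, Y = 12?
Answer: 89387/3235510 ≈ 0.027627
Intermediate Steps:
f(C) = 12*C
t = 3235510/89387 (t = 12*(-1*(-3)) + (180 - 227)/(-239 + 1/(-226 - 148)) = 12*3 - 47/(-239 + 1/(-374)) = 36 - 47/(-239 - 1/374) = 36 - 47/(-89387/374) = 36 - 47*(-374/89387) = 36 + 17578/89387 = 3235510/89387 ≈ 36.197)
1/t = 1/(3235510/89387) = 89387/3235510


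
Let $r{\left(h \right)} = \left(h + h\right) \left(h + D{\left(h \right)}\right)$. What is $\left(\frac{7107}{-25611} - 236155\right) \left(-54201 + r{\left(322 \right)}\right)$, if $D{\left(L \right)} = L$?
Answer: $- \frac{726859328258140}{8537} \approx -8.5142 \cdot 10^{10}$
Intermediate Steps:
$r{\left(h \right)} = 4 h^{2}$ ($r{\left(h \right)} = \left(h + h\right) \left(h + h\right) = 2 h 2 h = 4 h^{2}$)
$\left(\frac{7107}{-25611} - 236155\right) \left(-54201 + r{\left(322 \right)}\right) = \left(\frac{7107}{-25611} - 236155\right) \left(-54201 + 4 \cdot 322^{2}\right) = \left(7107 \left(- \frac{1}{25611}\right) - 236155\right) \left(-54201 + 4 \cdot 103684\right) = \left(- \frac{2369}{8537} - 236155\right) \left(-54201 + 414736\right) = \left(- \frac{2016057604}{8537}\right) 360535 = - \frac{726859328258140}{8537}$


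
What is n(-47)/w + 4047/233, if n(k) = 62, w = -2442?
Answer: 4934164/284493 ≈ 17.344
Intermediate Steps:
n(-47)/w + 4047/233 = 62/(-2442) + 4047/233 = 62*(-1/2442) + 4047*(1/233) = -31/1221 + 4047/233 = 4934164/284493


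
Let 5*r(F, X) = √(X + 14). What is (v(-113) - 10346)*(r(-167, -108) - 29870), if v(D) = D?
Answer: 312410330 - 10459*I*√94/5 ≈ 3.1241e+8 - 20281.0*I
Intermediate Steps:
r(F, X) = √(14 + X)/5 (r(F, X) = √(X + 14)/5 = √(14 + X)/5)
(v(-113) - 10346)*(r(-167, -108) - 29870) = (-113 - 10346)*(√(14 - 108)/5 - 29870) = -10459*(√(-94)/5 - 29870) = -10459*((I*√94)/5 - 29870) = -10459*(I*√94/5 - 29870) = -10459*(-29870 + I*√94/5) = 312410330 - 10459*I*√94/5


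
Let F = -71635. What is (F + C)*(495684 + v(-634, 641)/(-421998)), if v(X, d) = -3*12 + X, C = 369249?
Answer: 31127099650138714/210999 ≈ 1.4752e+11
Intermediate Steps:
v(X, d) = -36 + X
(F + C)*(495684 + v(-634, 641)/(-421998)) = (-71635 + 369249)*(495684 + (-36 - 634)/(-421998)) = 297614*(495684 - 670*(-1/421998)) = 297614*(495684 + 335/210999) = 297614*(104588828651/210999) = 31127099650138714/210999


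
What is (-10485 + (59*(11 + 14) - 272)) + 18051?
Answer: 8769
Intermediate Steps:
(-10485 + (59*(11 + 14) - 272)) + 18051 = (-10485 + (59*25 - 272)) + 18051 = (-10485 + (1475 - 272)) + 18051 = (-10485 + 1203) + 18051 = -9282 + 18051 = 8769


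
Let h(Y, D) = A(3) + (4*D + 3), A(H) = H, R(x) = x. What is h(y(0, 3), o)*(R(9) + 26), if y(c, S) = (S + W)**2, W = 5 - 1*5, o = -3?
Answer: -210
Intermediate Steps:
W = 0 (W = 5 - 5 = 0)
y(c, S) = S**2 (y(c, S) = (S + 0)**2 = S**2)
h(Y, D) = 6 + 4*D (h(Y, D) = 3 + (4*D + 3) = 3 + (3 + 4*D) = 6 + 4*D)
h(y(0, 3), o)*(R(9) + 26) = (6 + 4*(-3))*(9 + 26) = (6 - 12)*35 = -6*35 = -210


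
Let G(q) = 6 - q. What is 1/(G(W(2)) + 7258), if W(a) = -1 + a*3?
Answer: 1/7259 ≈ 0.00013776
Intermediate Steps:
W(a) = -1 + 3*a
1/(G(W(2)) + 7258) = 1/((6 - (-1 + 3*2)) + 7258) = 1/((6 - (-1 + 6)) + 7258) = 1/((6 - 1*5) + 7258) = 1/((6 - 5) + 7258) = 1/(1 + 7258) = 1/7259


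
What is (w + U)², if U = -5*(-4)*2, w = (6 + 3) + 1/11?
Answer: 291600/121 ≈ 2409.9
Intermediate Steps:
w = 100/11 (w = 9 + 1/11 = 100/11 ≈ 9.0909)
U = 40 (U = 20*2 = 40)
(w + U)² = (100/11 + 40)² = (540/11)² = 291600/121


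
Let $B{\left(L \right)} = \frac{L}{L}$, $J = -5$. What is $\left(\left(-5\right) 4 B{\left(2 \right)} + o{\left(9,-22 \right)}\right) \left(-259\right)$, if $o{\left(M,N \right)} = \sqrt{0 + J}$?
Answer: $5180 - 259 i \sqrt{5} \approx 5180.0 - 579.14 i$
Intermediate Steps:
$o{\left(M,N \right)} = i \sqrt{5}$ ($o{\left(M,N \right)} = \sqrt{0 - 5} = \sqrt{-5} = i \sqrt{5}$)
$B{\left(L \right)} = 1$
$\left(\left(-5\right) 4 B{\left(2 \right)} + o{\left(9,-22 \right)}\right) \left(-259\right) = \left(\left(-5\right) 4 \cdot 1 + i \sqrt{5}\right) \left(-259\right) = \left(\left(-20\right) 1 + i \sqrt{5}\right) \left(-259\right) = \left(-20 + i \sqrt{5}\right) \left(-259\right) = 5180 - 259 i \sqrt{5}$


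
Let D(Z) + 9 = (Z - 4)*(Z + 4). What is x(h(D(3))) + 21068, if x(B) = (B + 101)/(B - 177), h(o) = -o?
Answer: 3391831/161 ≈ 21067.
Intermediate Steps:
D(Z) = -9 + (-4 + Z)*(4 + Z) (D(Z) = -9 + (Z - 4)*(Z + 4) = -9 + (-4 + Z)*(4 + Z))
x(B) = (101 + B)/(-177 + B)
x(h(D(3))) + 21068 = (101 - (-25 + 3²))/(-177 - (-25 + 3²)) + 21068 = (101 - (-25 + 9))/(-177 - (-25 + 9)) + 21068 = (101 - 1*(-16))/(-177 - 1*(-16)) + 21068 = (101 + 16)/(-177 + 16) + 21068 = 117/(-161) + 21068 = -1/161*117 + 21068 = -117/161 + 21068 = 3391831/161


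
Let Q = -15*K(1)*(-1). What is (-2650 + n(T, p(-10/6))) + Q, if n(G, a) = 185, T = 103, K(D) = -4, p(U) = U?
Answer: -2525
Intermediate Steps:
Q = -60 (Q = -15*(-4)*(-1) = 60*(-1) = -60)
(-2650 + n(T, p(-10/6))) + Q = (-2650 + 185) - 60 = -2465 - 60 = -2525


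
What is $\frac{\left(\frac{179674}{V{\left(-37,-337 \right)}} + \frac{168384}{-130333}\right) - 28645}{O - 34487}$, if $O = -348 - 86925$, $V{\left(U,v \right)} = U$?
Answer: $\frac{32311813339}{117433160992} \approx 0.27515$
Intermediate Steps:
$O = -87273$ ($O = -348 - 86925 = -87273$)
$\frac{\left(\frac{179674}{V{\left(-37,-337 \right)}} + \frac{168384}{-130333}\right) - 28645}{O - 34487} = \frac{\left(\frac{179674}{-37} + \frac{168384}{-130333}\right) - 28645}{-87273 - 34487} = \frac{\left(179674 \left(- \frac{1}{37}\right) + 168384 \left(- \frac{1}{130333}\right)\right) - 28645}{-121760} = \left(\left(- \frac{179674}{37} - \frac{168384}{130333}\right) - 28645\right) \left(- \frac{1}{121760}\right) = \left(- \frac{23423681650}{4822321} - 28645\right) \left(- \frac{1}{121760}\right) = \left(- \frac{161559066695}{4822321}\right) \left(- \frac{1}{121760}\right) = \frac{32311813339}{117433160992}$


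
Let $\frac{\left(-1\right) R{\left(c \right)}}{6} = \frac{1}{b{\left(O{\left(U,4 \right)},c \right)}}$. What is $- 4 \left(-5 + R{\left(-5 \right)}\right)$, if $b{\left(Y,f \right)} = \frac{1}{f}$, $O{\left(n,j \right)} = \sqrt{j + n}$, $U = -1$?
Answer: $-100$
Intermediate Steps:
$R{\left(c \right)} = - 6 c$ ($R{\left(c \right)} = - \frac{6}{\frac{1}{c}} = - 6 c$)
$- 4 \left(-5 + R{\left(-5 \right)}\right) = - 4 \left(-5 - -30\right) = - 4 \left(-5 + 30\right) = \left(-4\right) 25 = -100$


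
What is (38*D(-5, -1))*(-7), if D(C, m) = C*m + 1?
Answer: -1596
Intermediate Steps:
D(C, m) = 1 + C*m
(38*D(-5, -1))*(-7) = (38*(1 - 5*(-1)))*(-7) = (38*(1 + 5))*(-7) = (38*6)*(-7) = 228*(-7) = -1596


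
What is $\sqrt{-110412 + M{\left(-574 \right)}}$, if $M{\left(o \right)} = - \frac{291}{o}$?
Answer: $\frac{i \sqrt{36377937078}}{574} \approx 332.28 i$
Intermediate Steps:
$\sqrt{-110412 + M{\left(-574 \right)}} = \sqrt{-110412 - \frac{291}{-574}} = \sqrt{-110412 - - \frac{291}{574}} = \sqrt{-110412 + \frac{291}{574}} = \sqrt{- \frac{63376197}{574}} = \frac{i \sqrt{36377937078}}{574}$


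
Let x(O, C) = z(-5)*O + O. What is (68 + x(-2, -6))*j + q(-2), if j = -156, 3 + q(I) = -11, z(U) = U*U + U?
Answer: -4070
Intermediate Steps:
z(U) = U + U**2 (z(U) = U**2 + U = U + U**2)
q(I) = -14 (q(I) = -3 - 11 = -14)
x(O, C) = 21*O (x(O, C) = (-5*(1 - 5))*O + O = (-5*(-4))*O + O = 20*O + O = 21*O)
(68 + x(-2, -6))*j + q(-2) = (68 + 21*(-2))*(-156) - 14 = (68 - 42)*(-156) - 14 = 26*(-156) - 14 = -4056 - 14 = -4070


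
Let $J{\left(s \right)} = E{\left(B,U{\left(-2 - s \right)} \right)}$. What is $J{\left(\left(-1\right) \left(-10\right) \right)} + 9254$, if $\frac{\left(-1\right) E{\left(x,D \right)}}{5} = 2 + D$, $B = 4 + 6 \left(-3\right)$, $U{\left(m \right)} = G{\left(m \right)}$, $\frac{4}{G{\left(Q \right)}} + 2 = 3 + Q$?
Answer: $\frac{101704}{11} \approx 9245.8$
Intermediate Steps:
$G{\left(Q \right)} = \frac{4}{1 + Q}$ ($G{\left(Q \right)} = \frac{4}{-2 + \left(3 + Q\right)} = \frac{4}{1 + Q}$)
$U{\left(m \right)} = \frac{4}{1 + m}$
$B = -14$ ($B = 4 - 18 = -14$)
$E{\left(x,D \right)} = -10 - 5 D$ ($E{\left(x,D \right)} = - 5 \left(2 + D\right) = -10 - 5 D$)
$J{\left(s \right)} = -10 - \frac{20}{-1 - s}$ ($J{\left(s \right)} = -10 - 5 \frac{4}{1 - \left(2 + s\right)} = -10 - 5 \frac{4}{-1 - s} = -10 - \frac{20}{-1 - s}$)
$J{\left(\left(-1\right) \left(-10\right) \right)} + 9254 = \frac{10 \left(1 - \left(-1\right) \left(-10\right)\right)}{1 - -10} + 9254 = \frac{10 \left(1 - 10\right)}{1 + 10} + 9254 = \frac{10 \left(1 - 10\right)}{11} + 9254 = 10 \cdot \frac{1}{11} \left(-9\right) + 9254 = - \frac{90}{11} + 9254 = \frac{101704}{11}$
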